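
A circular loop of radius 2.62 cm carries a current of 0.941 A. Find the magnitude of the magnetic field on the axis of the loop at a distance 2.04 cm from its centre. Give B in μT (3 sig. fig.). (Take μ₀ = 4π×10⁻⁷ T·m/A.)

On the axis of a circular loop, B = μ₀IR² / [2(R²+z²)^(3/2)].
R² + z² = (0.0262)² + (0.0204)² = 0.001103 m², and (R²+z²)^(3/2) = 3.66×10⁻⁵ m³.
B = (4π×10⁻⁷ × 0.941 × 0.0006864) / (2 × 3.66×10⁻⁵) = 1.11×10⁻⁵ T.

B ≈ 11.1 μT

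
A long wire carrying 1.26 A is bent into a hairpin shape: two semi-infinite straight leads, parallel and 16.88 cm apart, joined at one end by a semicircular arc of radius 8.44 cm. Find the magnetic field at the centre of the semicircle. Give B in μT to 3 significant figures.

The semicircular arc contributes B_arc = μ₀I·π/(4πR) = μ₀I/(4R) = 4.69×10⁻⁶ T.
Each semi-infinite lead is at perpendicular distance R = 0.0844 m from the centre, with the perpendicular foot at its near end, so it contributes μ₀I/(4πR); both point the same way, together 2.99×10⁻⁶ T.
Arc and leads all point the same direction: B = 4.69×10⁻⁶ + 2.99×10⁻⁶ = 7.68×10⁻⁶ T.

B ≈ 7.68 μT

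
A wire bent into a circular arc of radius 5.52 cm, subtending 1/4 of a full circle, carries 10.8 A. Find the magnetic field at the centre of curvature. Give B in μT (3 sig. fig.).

The Biot–Savart field of a circular arc at its centre is B = μ₀Iφ/(4πR), with φ = 1.571 rad.
B = (4π×10⁻⁷ × 10.8 × 1.571) / (4π × 0.0552) = 3.07×10⁻⁵ T.

B ≈ 30.7 μT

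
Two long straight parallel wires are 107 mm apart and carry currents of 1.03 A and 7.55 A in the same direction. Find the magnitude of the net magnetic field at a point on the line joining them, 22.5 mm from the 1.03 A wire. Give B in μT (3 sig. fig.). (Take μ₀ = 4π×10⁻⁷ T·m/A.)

Each long wire gives B = μ₀I/(2πd). Distances are d₁ = 0.0225 m and d₂ = 0.0845 m.
B₁ = 9.16×10⁻⁶ T, B₂ = 1.79×10⁻⁵ T.
Between parallel currents the two contributions point in opposite directions, so they subtract. B = |B₁ − B₂| = |9.16×10⁻⁶ − 1.79×10⁻⁵| = 8.71×10⁻⁶ T.

B ≈ 8.71 μT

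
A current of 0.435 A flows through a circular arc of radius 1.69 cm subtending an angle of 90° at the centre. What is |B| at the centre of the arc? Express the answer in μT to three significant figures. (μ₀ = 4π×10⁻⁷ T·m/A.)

B ≈ 4.04 μT

The Biot–Savart field of a circular arc at its centre is B = μ₀Iφ/(4πR), with φ = 1.571 rad.
B = (4π×10⁻⁷ × 0.435 × 1.571) / (4π × 0.0169) = 4.04×10⁻⁶ T.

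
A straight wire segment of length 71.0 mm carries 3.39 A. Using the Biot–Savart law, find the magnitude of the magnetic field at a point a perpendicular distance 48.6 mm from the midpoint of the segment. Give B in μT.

B ≈ 8.23 μT

For a finite straight segment, B = (μ₀I/4πd)(sinθ₁ + sinθ₂), where θ₁, θ₂ are the angles from the perpendicular to each end.
The perpendicular from the point meets the wire at its midpoint, so each end is L/2 = 0.0355 m away along the wire.
sinθ₁ = 0.0355/√(0.0355²+0.0486²) = 0.5898; sinθ₂ = 0.0355/√(0.0355²+0.0486²) = 0.5898.
B = (4π×10⁻⁷ × 3.39) / (4π × 0.0486) × (0.5898 + 0.5898) = 8.23×10⁻⁶ T.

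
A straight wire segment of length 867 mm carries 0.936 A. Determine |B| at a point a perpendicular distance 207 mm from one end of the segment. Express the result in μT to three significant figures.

B ≈ 0.440 μT

For a finite straight segment, B = (μ₀I/4πd)(sinθ₁ + sinθ₂), where θ₁, θ₂ are the angles from the perpendicular to each end.
The perpendicular foot is at one end, so the two end-offsets along the wire are 0 and L = 0.867 m.
sinθ₁ = 0/√(0²+0.207²) = 0.0000; sinθ₂ = 0.867/√(0.867²+0.207²) = 0.9727.
B = (4π×10⁻⁷ × 0.936) / (4π × 0.207) × (0.0000 + 0.9727) = 4.40×10⁻⁷ T.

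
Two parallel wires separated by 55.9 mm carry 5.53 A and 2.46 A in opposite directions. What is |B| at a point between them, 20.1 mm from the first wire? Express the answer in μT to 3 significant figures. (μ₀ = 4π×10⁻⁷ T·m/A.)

B ≈ 68.8 μT

Each long wire gives B = μ₀I/(2πd). Distances are d₁ = 0.0201 m and d₂ = 0.0358 m.
B₁ = 5.50×10⁻⁵ T, B₂ = 1.37×10⁻⁵ T.
Between antiparallel currents both contributions point the same way, so they add. B = B₁ + B₂ = 5.50×10⁻⁵ + 1.37×10⁻⁵ = 6.88×10⁻⁵ T.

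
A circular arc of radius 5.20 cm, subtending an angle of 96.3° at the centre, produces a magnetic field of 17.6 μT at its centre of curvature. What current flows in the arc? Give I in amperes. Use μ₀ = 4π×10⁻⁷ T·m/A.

For a circular arc, B = μ₀Iφ/(4πR) with φ in radians; here φ = 1.681 rad.
So I = 4πRB/(μ₀φ) = 4π × 0.052 × 1.76×10⁻⁵ / (4π×10⁻⁷ × 1.681) = 5.45 A.

I ≈ 5.45 A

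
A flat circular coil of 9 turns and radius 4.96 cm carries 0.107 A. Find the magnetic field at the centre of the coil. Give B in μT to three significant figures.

B ≈ 12.2 μT

For an N-turn flat coil, B = Nμ₀I/(2R) with R = 0.0496 m.
B = 9 × 1.36×10⁻⁶ T = 1.22×10⁻⁵ T.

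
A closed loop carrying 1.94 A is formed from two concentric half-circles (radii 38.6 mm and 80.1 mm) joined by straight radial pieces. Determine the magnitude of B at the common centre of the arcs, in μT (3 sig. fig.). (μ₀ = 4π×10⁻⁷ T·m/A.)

B ≈ 8.18 μT

The radial connectors point toward the centre, so dl × r̂ = 0 and they contribute nothing.
Each semicircle gives μ₀I/(4R): inner arc 1.58×10⁻⁵ T, outer arc 7.61×10⁻⁶ T.
The two arcs carry current in opposite angular senses, so their fields oppose: B = |1.58×10⁻⁵ − 7.61×10⁻⁶| = 8.18×10⁻⁶ T.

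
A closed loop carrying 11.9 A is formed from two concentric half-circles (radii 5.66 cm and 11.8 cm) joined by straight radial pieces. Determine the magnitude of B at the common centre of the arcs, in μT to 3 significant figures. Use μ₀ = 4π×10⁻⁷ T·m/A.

The radial connectors point toward the centre, so dl × r̂ = 0 and they contribute nothing.
Each semicircle gives μ₀I/(4R): inner arc 6.61×10⁻⁵ T, outer arc 3.17×10⁻⁵ T.
The two arcs carry current in opposite angular senses, so their fields oppose: B = |6.61×10⁻⁵ − 3.17×10⁻⁵| = 3.44×10⁻⁵ T.

B ≈ 34.4 μT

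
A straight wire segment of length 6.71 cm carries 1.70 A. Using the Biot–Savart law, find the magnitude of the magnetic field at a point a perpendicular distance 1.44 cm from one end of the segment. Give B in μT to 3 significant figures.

B ≈ 11.5 μT

For a finite straight segment, B = (μ₀I/4πd)(sinθ₁ + sinθ₂), where θ₁, θ₂ are the angles from the perpendicular to each end.
The perpendicular foot is at one end, so the two end-offsets along the wire are 0 and L = 0.0671 m.
sinθ₁ = 0/√(0²+0.0144²) = 0.0000; sinθ₂ = 0.0671/√(0.0671²+0.0144²) = 0.9777.
B = (4π×10⁻⁷ × 1.70) / (4π × 0.0144) × (0.0000 + 0.9777) = 1.15×10⁻⁵ T.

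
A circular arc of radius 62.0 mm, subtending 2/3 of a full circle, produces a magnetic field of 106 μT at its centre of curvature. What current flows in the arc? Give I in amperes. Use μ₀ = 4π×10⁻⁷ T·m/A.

For a circular arc, B = μ₀Iφ/(4πR) with φ in radians; here φ = 4.189 rad.
So I = 4πRB/(μ₀φ) = 4π × 0.062 × 1.06×10⁻⁴ / (4π×10⁻⁷ × 4.189) = 15.7 A.

I ≈ 15.7 A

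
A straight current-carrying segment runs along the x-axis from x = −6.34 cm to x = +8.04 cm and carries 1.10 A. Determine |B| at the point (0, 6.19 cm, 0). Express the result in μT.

For a finite straight segment, B = (μ₀I/4πd)(sinθ₁ + sinθ₂), where θ₁, θ₂ are the angles from the perpendicular to each end.
The perpendicular distance is d = 0.0619 m; the end-offsets along the wire are a = 0.0634 m and b = 0.0804 m.
sinθ₁ = 0.0634/√(0.0634²+0.0619²) = 0.7155; sinθ₂ = 0.0804/√(0.0804²+0.0619²) = 0.7924.
B = (4π×10⁻⁷ × 1.10) / (4π × 0.0619) × (0.7155 + 0.7924) = 2.68×10⁻⁶ T.

B ≈ 2.68 μT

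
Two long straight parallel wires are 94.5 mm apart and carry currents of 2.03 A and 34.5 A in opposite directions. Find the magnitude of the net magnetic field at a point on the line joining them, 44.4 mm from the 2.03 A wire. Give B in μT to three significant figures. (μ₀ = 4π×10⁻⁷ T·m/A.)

B ≈ 147 μT

Each long wire gives B = μ₀I/(2πd). Distances are d₁ = 0.0444 m and d₂ = 0.0501 m.
B₁ = 9.14×10⁻⁶ T, B₂ = 1.38×10⁻⁴ T.
Between antiparallel currents both contributions point the same way, so they add. B = B₁ + B₂ = 9.14×10⁻⁶ + 1.38×10⁻⁴ = 1.47×10⁻⁴ T.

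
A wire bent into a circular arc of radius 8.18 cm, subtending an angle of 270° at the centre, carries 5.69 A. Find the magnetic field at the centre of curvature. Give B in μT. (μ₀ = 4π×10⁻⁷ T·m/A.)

B ≈ 32.8 μT

The Biot–Savart field of a circular arc at its centre is B = μ₀Iφ/(4πR), with φ = 4.712 rad.
B = (4π×10⁻⁷ × 5.69 × 4.712) / (4π × 0.0818) = 3.28×10⁻⁵ T.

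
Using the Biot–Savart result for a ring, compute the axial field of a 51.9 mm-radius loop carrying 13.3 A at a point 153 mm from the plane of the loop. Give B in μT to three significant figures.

On the axis of a circular loop, B = μ₀IR² / [2(R²+z²)^(3/2)].
R² + z² = (0.0519)² + (0.153)² = 0.0261 m², and (R²+z²)^(3/2) = 4.22×10⁻³ m³.
B = (4π×10⁻⁷ × 13.3 × 0.002694) / (2 × 4.22×10⁻³) = 5.34×10⁻⁶ T.

B ≈ 5.34 μT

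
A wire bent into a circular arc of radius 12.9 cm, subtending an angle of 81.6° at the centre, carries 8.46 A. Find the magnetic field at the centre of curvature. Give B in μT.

B ≈ 9.34 μT

The Biot–Savart field of a circular arc at its centre is B = μ₀Iφ/(4πR), with φ = 1.424 rad.
B = (4π×10⁻⁷ × 8.46 × 1.424) / (4π × 0.129) = 9.34×10⁻⁶ T.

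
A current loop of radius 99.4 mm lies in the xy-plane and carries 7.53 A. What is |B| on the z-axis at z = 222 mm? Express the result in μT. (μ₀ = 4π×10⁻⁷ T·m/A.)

B ≈ 3.25 μT

On the axis of a circular loop, B = μ₀IR² / [2(R²+z²)^(3/2)].
R² + z² = (0.0994)² + (0.222)² = 0.05916 m², and (R²+z²)^(3/2) = 1.44×10⁻² m³.
B = (4π×10⁻⁷ × 7.53 × 0.00988) / (2 × 1.44×10⁻²) = 3.25×10⁻⁶ T.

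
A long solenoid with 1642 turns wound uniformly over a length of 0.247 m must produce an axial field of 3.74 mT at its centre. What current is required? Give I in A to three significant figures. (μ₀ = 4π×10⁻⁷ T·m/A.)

I ≈ 0.448 A

Inside a long solenoid B = μ₀nI with n = 6648 m⁻¹, so I = B/(μ₀n).
I = 3.74×10⁻³ / (4π×10⁻⁷ × 6648) = 0.448 A.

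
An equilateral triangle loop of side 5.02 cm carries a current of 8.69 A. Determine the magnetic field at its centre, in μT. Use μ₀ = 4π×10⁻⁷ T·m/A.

B ≈ 312 μT

Each side is a finite straight segment at perpendicular distance d = a/(2 tan(π/3)) = 0.01449 m from the centre, with end-angles ±π/3.
One side contributes B₁ = (μ₀I/4πd)·2 sin(π/3) = 1.04×10⁻⁴ T.
All 3 sides add in the same direction: B = 3 × 1.04×10⁻⁴ = 3.12×10⁻⁴ T.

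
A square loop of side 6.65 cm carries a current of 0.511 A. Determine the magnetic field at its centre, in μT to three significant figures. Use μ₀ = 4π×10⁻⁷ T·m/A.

Each side is a finite straight segment at perpendicular distance d = a/(2 tan(π/4)) = 0.03325 m from the centre, with end-angles ±π/4.
One side contributes B₁ = (μ₀I/4πd)·2 sin(π/4) = 2.17×10⁻⁶ T.
All 4 sides add in the same direction: B = 4 × 2.17×10⁻⁶ = 8.69×10⁻⁶ T.

B ≈ 8.69 μT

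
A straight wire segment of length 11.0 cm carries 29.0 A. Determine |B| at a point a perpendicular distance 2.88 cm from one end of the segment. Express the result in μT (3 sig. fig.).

B ≈ 97.4 μT

For a finite straight segment, B = (μ₀I/4πd)(sinθ₁ + sinθ₂), where θ₁, θ₂ are the angles from the perpendicular to each end.
The perpendicular foot is at one end, so the two end-offsets along the wire are 0 and L = 0.11 m.
sinθ₁ = 0/√(0²+0.0288²) = 0.0000; sinθ₂ = 0.11/√(0.11²+0.0288²) = 0.9674.
B = (4π×10⁻⁷ × 29.0) / (4π × 0.0288) × (0.0000 + 0.9674) = 9.74×10⁻⁵ T.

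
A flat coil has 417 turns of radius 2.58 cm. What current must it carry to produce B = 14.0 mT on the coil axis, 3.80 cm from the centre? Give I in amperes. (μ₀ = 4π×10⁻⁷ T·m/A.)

For an N-turn coil, B = Nμ₀IR²/[2(R²+z²)^(3/2)] with R = 0.0258 m, z = 0.038 m, so I = 2B(R²+z²)^(3/2)/(Nμ₀R²) = 2 × 1.40×10⁻² × 9.69×10⁻⁵ / (417 × 4π×10⁻⁷ × 0.0006656) = 7.78 A.

I ≈ 7.78 A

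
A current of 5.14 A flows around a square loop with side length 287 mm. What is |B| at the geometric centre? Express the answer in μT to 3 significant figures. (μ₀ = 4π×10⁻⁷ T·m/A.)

Each side is a finite straight segment at perpendicular distance d = a/(2 tan(π/4)) = 0.1435 m from the centre, with end-angles ±π/4.
One side contributes B₁ = (μ₀I/4πd)·2 sin(π/4) = 5.07×10⁻⁶ T.
All 4 sides add in the same direction: B = 4 × 5.07×10⁻⁶ = 2.03×10⁻⁵ T.

B ≈ 20.3 μT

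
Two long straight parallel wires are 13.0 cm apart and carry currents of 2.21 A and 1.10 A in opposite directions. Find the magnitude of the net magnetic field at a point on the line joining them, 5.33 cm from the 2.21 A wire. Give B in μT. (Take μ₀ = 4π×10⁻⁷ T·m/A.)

Each long wire gives B = μ₀I/(2πd). Distances are d₁ = 0.0533 m and d₂ = 0.0767 m.
B₁ = 8.29×10⁻⁶ T, B₂ = 2.87×10⁻⁶ T.
Between antiparallel currents both contributions point the same way, so they add. B = B₁ + B₂ = 8.29×10⁻⁶ + 2.87×10⁻⁶ = 1.12×10⁻⁵ T.

B ≈ 11.2 μT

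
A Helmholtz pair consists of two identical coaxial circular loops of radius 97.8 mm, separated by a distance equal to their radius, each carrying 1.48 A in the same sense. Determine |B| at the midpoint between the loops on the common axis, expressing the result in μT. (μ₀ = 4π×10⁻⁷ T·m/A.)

B ≈ 13.6 μT

Each loop contributes B = μ₀IR²/[2(R²+z²)^(3/2)] on the axis, with z measured from that loop.
Loop 1 (z = 0.0489 m): B₁ = 6.80×10⁻⁶ T. Loop 2 (z = 0.0489 m): B₂ = 6.80×10⁻⁶ T.
The fields add: B = B₁ + B₂ = 1.36×10⁻⁵ T.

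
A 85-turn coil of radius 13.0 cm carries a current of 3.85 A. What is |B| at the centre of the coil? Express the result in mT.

B ≈ 1.58 mT

For an N-turn flat coil, B = Nμ₀I/(2R) with R = 0.13 m.
B = 85 × 1.86×10⁻⁵ T = 1.58×10⁻³ T.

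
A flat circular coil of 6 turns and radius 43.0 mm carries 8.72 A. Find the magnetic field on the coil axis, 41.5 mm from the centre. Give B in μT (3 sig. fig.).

B ≈ 285 μT

For an N-turn flat coil, B = Nμ₀IR²/[2(R²+z²)^(3/2)] with R = 0.043 m, z = 0.0415 m.
B = 6 × 4.75×10⁻⁵ T = 2.85×10⁻⁴ T.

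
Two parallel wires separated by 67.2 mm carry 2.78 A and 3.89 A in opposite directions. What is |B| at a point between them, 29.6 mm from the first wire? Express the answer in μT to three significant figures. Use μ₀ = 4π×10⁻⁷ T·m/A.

B ≈ 39.5 μT

Each long wire gives B = μ₀I/(2πd). Distances are d₁ = 0.0296 m and d₂ = 0.0376 m.
B₁ = 1.88×10⁻⁵ T, B₂ = 2.07×10⁻⁵ T.
Between antiparallel currents both contributions point the same way, so they add. B = B₁ + B₂ = 1.88×10⁻⁵ + 2.07×10⁻⁵ = 3.95×10⁻⁵ T.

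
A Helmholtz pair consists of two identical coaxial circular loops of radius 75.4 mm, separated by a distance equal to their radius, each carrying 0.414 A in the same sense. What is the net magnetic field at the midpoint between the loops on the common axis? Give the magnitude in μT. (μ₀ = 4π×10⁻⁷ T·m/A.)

B ≈ 4.94 μT

Each loop contributes B = μ₀IR²/[2(R²+z²)^(3/2)] on the axis, with z measured from that loop.
Loop 1 (z = 0.0377 m): B₁ = 2.47×10⁻⁶ T. Loop 2 (z = 0.0377 m): B₂ = 2.47×10⁻⁶ T.
The fields add: B = B₁ + B₂ = 4.94×10⁻⁶ T.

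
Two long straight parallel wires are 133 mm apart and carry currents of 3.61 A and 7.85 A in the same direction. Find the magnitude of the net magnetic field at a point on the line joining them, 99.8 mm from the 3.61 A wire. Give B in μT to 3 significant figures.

Each long wire gives B = μ₀I/(2πd). Distances are d₁ = 0.0998 m and d₂ = 0.0332 m.
B₁ = 7.23×10⁻⁶ T, B₂ = 4.73×10⁻⁵ T.
Between parallel currents the two contributions point in opposite directions, so they subtract. B = |B₁ − B₂| = |7.23×10⁻⁶ − 4.73×10⁻⁵| = 4.01×10⁻⁵ T.

B ≈ 40.1 μT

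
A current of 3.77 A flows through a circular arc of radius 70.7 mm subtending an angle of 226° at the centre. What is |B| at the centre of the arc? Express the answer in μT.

B ≈ 21.0 μT

The Biot–Savart field of a circular arc at its centre is B = μ₀Iφ/(4πR), with φ = 3.944 rad.
B = (4π×10⁻⁷ × 3.77 × 3.944) / (4π × 0.0707) = 2.10×10⁻⁵ T.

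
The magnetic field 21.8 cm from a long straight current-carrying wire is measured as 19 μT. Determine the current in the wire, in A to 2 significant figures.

I ≈ 21 A

For a long straight wire B = μ₀I/(2πd), so I = 2πdB/μ₀.
I = 2π × 0.218 × 1.90×10⁻⁵ / (4π×10⁻⁷) = 20.7 A.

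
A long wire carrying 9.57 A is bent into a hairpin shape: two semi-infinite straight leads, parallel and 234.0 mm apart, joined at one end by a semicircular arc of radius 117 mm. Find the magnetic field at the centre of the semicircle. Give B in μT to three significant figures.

B ≈ 42.1 μT

The semicircular arc contributes B_arc = μ₀I·π/(4πR) = μ₀I/(4R) = 2.57×10⁻⁵ T.
Each semi-infinite lead is at perpendicular distance R = 0.117 m from the centre, with the perpendicular foot at its near end, so it contributes μ₀I/(4πR); both point the same way, together 1.64×10⁻⁵ T.
Arc and leads all point the same direction: B = 2.57×10⁻⁵ + 1.64×10⁻⁵ = 4.21×10⁻⁵ T.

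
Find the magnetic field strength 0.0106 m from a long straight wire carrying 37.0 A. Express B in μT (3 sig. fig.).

B ≈ 698 μT

For an infinitely long straight wire, B = μ₀I/(2πd).
B = (4π×10⁻⁷ × 37.0) / (2π × 0.0106) = 6.98×10⁻⁴ T.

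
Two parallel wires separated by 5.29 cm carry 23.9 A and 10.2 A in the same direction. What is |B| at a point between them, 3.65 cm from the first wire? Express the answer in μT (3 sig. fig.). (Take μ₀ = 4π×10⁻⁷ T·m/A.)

B ≈ 6.57 μT

Each long wire gives B = μ₀I/(2πd). Distances are d₁ = 0.0365 m and d₂ = 0.0164 m.
B₁ = 1.31×10⁻⁴ T, B₂ = 1.24×10⁻⁴ T.
Between parallel currents the two contributions point in opposite directions, so they subtract. B = |B₁ − B₂| = |1.31×10⁻⁴ − 1.24×10⁻⁴| = 6.57×10⁻⁶ T.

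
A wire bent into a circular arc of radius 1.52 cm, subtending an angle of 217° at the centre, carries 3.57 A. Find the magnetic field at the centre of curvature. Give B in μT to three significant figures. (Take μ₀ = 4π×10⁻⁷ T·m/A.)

The Biot–Savart field of a circular arc at its centre is B = μ₀Iφ/(4πR), with φ = 3.787 rad.
B = (4π×10⁻⁷ × 3.57 × 3.787) / (4π × 0.0152) = 8.90×10⁻⁵ T.

B ≈ 89.0 μT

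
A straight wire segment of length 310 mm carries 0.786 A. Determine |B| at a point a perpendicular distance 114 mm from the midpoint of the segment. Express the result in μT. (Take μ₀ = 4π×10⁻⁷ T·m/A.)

B ≈ 1.11 μT

For a finite straight segment, B = (μ₀I/4πd)(sinθ₁ + sinθ₂), where θ₁, θ₂ are the angles from the perpendicular to each end.
The perpendicular from the point meets the wire at its midpoint, so each end is L/2 = 0.155 m away along the wire.
sinθ₁ = 0.155/√(0.155²+0.114²) = 0.8056; sinθ₂ = 0.155/√(0.155²+0.114²) = 0.8056.
B = (4π×10⁻⁷ × 0.786) / (4π × 0.114) × (0.8056 + 0.8056) = 1.11×10⁻⁶ T.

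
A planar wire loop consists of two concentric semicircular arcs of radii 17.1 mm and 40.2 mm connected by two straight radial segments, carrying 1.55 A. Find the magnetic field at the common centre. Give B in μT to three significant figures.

B ≈ 16.4 μT

The radial connectors point toward the centre, so dl × r̂ = 0 and they contribute nothing.
Each semicircle gives μ₀I/(4R): inner arc 2.85×10⁻⁵ T, outer arc 1.21×10⁻⁵ T.
The two arcs carry current in opposite angular senses, so their fields oppose: B = |2.85×10⁻⁵ − 1.21×10⁻⁵| = 1.64×10⁻⁵ T.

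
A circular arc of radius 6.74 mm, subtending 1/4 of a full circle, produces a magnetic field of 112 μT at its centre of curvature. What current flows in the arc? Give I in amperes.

For a circular arc, B = μ₀Iφ/(4πR) with φ in radians; here φ = 1.571 rad.
So I = 4πRB/(μ₀φ) = 4π × 0.00674 × 1.12×10⁻⁴ / (4π×10⁻⁷ × 1.571) = 4.81 A.

I ≈ 4.81 A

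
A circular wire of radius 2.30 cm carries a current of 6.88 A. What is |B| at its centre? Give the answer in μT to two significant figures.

At the centre of a circular loop the Biot–Savart law gives B = μ₀I/(2R).
B = (4π×10⁻⁷ × 6.88) / (2 × 0.023) = 1.88×10⁻⁴ T.

B ≈ 190 μT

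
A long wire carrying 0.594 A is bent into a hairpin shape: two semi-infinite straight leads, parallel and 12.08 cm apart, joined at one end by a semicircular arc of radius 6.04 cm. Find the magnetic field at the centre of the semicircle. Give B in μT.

The semicircular arc contributes B_arc = μ₀I·π/(4πR) = μ₀I/(4R) = 3.09×10⁻⁶ T.
Each semi-infinite lead is at perpendicular distance R = 0.0604 m from the centre, with the perpendicular foot at its near end, so it contributes μ₀I/(4πR); both point the same way, together 1.97×10⁻⁶ T.
Arc and leads all point the same direction: B = 3.09×10⁻⁶ + 1.97×10⁻⁶ = 5.06×10⁻⁶ T.

B ≈ 5.06 μT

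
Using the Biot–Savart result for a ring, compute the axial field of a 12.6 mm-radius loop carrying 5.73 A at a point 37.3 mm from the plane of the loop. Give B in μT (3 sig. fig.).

On the axis of a circular loop, B = μ₀IR² / [2(R²+z²)^(3/2)].
R² + z² = (0.0126)² + (0.0373)² = 0.00155 m², and (R²+z²)^(3/2) = 6.10×10⁻⁵ m³.
B = (4π×10⁻⁷ × 5.73 × 0.0001588) / (2 × 6.10×10⁻⁵) = 9.37×10⁻⁶ T.

B ≈ 9.37 μT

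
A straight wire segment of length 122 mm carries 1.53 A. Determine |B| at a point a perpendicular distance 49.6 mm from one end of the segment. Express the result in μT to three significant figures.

B ≈ 2.86 μT

For a finite straight segment, B = (μ₀I/4πd)(sinθ₁ + sinθ₂), where θ₁, θ₂ are the angles from the perpendicular to each end.
The perpendicular foot is at one end, so the two end-offsets along the wire are 0 and L = 0.122 m.
sinθ₁ = 0/√(0²+0.0496²) = 0.0000; sinθ₂ = 0.122/√(0.122²+0.0496²) = 0.9264.
B = (4π×10⁻⁷ × 1.53) / (4π × 0.0496) × (0.0000 + 0.9264) = 2.86×10⁻⁶ T.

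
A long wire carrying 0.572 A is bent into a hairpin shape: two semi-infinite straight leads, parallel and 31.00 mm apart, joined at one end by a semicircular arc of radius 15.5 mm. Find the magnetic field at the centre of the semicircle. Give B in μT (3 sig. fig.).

The semicircular arc contributes B_arc = μ₀I·π/(4πR) = μ₀I/(4R) = 1.16×10⁻⁵ T.
Each semi-infinite lead is at perpendicular distance R = 0.0155 m from the centre, with the perpendicular foot at its near end, so it contributes μ₀I/(4πR); both point the same way, together 7.38×10⁻⁶ T.
Arc and leads all point the same direction: B = 1.16×10⁻⁵ + 7.38×10⁻⁶ = 1.90×10⁻⁵ T.

B ≈ 19.0 μT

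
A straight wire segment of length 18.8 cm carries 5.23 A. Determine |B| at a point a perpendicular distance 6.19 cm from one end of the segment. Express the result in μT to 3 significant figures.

For a finite straight segment, B = (μ₀I/4πd)(sinθ₁ + sinθ₂), where θ₁, θ₂ are the angles from the perpendicular to each end.
The perpendicular foot is at one end, so the two end-offsets along the wire are 0 and L = 0.188 m.
sinθ₁ = 0/√(0²+0.0619²) = 0.0000; sinθ₂ = 0.188/√(0.188²+0.0619²) = 0.9498.
B = (4π×10⁻⁷ × 5.23) / (4π × 0.0619) × (0.0000 + 0.9498) = 8.03×10⁻⁶ T.

B ≈ 8.03 μT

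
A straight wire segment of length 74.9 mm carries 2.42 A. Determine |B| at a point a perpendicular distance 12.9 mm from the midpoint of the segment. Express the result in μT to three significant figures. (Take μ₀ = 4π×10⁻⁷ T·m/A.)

For a finite straight segment, B = (μ₀I/4πd)(sinθ₁ + sinθ₂), where θ₁, θ₂ are the angles from the perpendicular to each end.
The perpendicular from the point meets the wire at its midpoint, so each end is L/2 = 0.03745 m away along the wire.
sinθ₁ = 0.03745/√(0.03745²+0.0129²) = 0.9455; sinθ₂ = 0.03745/√(0.03745²+0.0129²) = 0.9455.
B = (4π×10⁻⁷ × 2.42) / (4π × 0.0129) × (0.9455 + 0.9455) = 3.55×10⁻⁵ T.

B ≈ 35.5 μT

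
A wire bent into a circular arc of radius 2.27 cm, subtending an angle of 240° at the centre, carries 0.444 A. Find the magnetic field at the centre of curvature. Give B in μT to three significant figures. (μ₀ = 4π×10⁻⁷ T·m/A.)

B ≈ 8.19 μT

The Biot–Savart field of a circular arc at its centre is B = μ₀Iφ/(4πR), with φ = 4.189 rad.
B = (4π×10⁻⁷ × 0.444 × 4.189) / (4π × 0.0227) = 8.19×10⁻⁶ T.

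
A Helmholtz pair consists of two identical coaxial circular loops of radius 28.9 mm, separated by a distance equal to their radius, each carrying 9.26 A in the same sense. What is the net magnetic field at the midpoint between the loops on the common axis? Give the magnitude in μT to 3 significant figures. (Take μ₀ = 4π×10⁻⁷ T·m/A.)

B ≈ 288 μT

Each loop contributes B = μ₀IR²/[2(R²+z²)^(3/2)] on the axis, with z measured from that loop.
Loop 1 (z = 0.01445 m): B₁ = 1.44×10⁻⁴ T. Loop 2 (z = 0.01445 m): B₂ = 1.44×10⁻⁴ T.
The fields add: B = B₁ + B₂ = 2.88×10⁻⁴ T.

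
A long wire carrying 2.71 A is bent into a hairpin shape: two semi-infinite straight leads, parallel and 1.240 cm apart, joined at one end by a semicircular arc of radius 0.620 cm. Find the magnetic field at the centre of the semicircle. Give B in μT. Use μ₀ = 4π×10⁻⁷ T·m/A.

The semicircular arc contributes B_arc = μ₀I·π/(4πR) = μ₀I/(4R) = 1.37×10⁻⁴ T.
Each semi-infinite lead is at perpendicular distance R = 0.0062 m from the centre, with the perpendicular foot at its near end, so it contributes μ₀I/(4πR); both point the same way, together 8.74×10⁻⁵ T.
Arc and leads all point the same direction: B = 1.37×10⁻⁴ + 8.74×10⁻⁵ = 2.25×10⁻⁴ T.

B ≈ 225 μT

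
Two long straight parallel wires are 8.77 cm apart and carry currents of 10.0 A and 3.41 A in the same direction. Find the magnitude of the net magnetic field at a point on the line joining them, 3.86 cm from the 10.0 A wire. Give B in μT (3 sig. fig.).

Each long wire gives B = μ₀I/(2πd). Distances are d₁ = 0.0386 m and d₂ = 0.0491 m.
B₁ = 5.18×10⁻⁵ T, B₂ = 1.39×10⁻⁵ T.
Between parallel currents the two contributions point in opposite directions, so they subtract. B = |B₁ − B₂| = |5.18×10⁻⁵ − 1.39×10⁻⁵| = 3.79×10⁻⁵ T.

B ≈ 37.9 μT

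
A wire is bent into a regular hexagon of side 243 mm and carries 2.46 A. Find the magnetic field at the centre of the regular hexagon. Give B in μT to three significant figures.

B ≈ 7.01 μT

Each side is a finite straight segment at perpendicular distance d = a/(2 tan(π/6)) = 0.2104 m from the centre, with end-angles ±π/6.
One side contributes B₁ = (μ₀I/4πd)·2 sin(π/6) = 1.17×10⁻⁶ T.
All 6 sides add in the same direction: B = 6 × 1.17×10⁻⁶ = 7.01×10⁻⁶ T.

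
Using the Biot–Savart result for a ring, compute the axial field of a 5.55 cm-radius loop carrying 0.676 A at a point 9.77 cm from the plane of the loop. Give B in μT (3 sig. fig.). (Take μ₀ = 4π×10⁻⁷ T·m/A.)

On the axis of a circular loop, B = μ₀IR² / [2(R²+z²)^(3/2)].
R² + z² = (0.0555)² + (0.0977)² = 0.01263 m², and (R²+z²)^(3/2) = 1.42×10⁻³ m³.
B = (4π×10⁻⁷ × 0.676 × 0.00308) / (2 × 1.42×10⁻³) = 9.22×10⁻⁷ T.

B ≈ 0.922 μT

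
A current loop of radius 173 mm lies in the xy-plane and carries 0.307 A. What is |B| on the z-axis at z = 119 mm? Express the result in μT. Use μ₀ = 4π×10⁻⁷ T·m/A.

On the axis of a circular loop, B = μ₀IR² / [2(R²+z²)^(3/2)].
R² + z² = (0.173)² + (0.119)² = 0.04409 m², and (R²+z²)^(3/2) = 9.26×10⁻³ m³.
B = (4π×10⁻⁷ × 0.307 × 0.02993) / (2 × 9.26×10⁻³) = 6.24×10⁻⁷ T.

B ≈ 0.624 μT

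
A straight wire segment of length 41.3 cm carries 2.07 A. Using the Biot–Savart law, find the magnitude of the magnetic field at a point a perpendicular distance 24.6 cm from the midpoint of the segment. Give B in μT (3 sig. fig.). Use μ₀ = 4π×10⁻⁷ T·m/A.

For a finite straight segment, B = (μ₀I/4πd)(sinθ₁ + sinθ₂), where θ₁, θ₂ are the angles from the perpendicular to each end.
The perpendicular from the point meets the wire at its midpoint, so each end is L/2 = 0.2065 m away along the wire.
sinθ₁ = 0.2065/√(0.2065²+0.246²) = 0.6429; sinθ₂ = 0.2065/√(0.2065²+0.246²) = 0.6429.
B = (4π×10⁻⁷ × 2.07) / (4π × 0.246) × (0.6429 + 0.6429) = 1.08×10⁻⁶ T.

B ≈ 1.08 μT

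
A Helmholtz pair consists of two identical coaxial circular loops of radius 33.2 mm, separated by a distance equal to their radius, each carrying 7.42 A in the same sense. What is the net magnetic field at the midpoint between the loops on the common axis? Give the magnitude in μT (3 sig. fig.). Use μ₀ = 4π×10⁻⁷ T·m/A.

B ≈ 201 μT

Each loop contributes B = μ₀IR²/[2(R²+z²)^(3/2)] on the axis, with z measured from that loop.
Loop 1 (z = 0.0166 m): B₁ = 1.00×10⁻⁴ T. Loop 2 (z = 0.0166 m): B₂ = 1.00×10⁻⁴ T.
The fields add: B = B₁ + B₂ = 2.01×10⁻⁴ T.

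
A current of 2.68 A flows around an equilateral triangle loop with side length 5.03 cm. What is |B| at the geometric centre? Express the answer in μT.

Each side is a finite straight segment at perpendicular distance d = a/(2 tan(π/3)) = 0.01452 m from the centre, with end-angles ±π/3.
One side contributes B₁ = (μ₀I/4πd)·2 sin(π/3) = 3.20×10⁻⁵ T.
All 3 sides add in the same direction: B = 3 × 3.20×10⁻⁵ = 9.59×10⁻⁵ T.

B ≈ 95.9 μT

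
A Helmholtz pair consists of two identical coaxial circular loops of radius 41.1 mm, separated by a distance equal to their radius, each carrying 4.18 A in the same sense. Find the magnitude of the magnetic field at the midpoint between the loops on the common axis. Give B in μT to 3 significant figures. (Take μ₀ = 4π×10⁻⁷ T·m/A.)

Each loop contributes B = μ₀IR²/[2(R²+z²)^(3/2)] on the axis, with z measured from that loop.
Loop 1 (z = 0.02055 m): B₁ = 4.57×10⁻⁵ T. Loop 2 (z = 0.02055 m): B₂ = 4.57×10⁻⁵ T.
The fields add: B = B₁ + B₂ = 9.14×10⁻⁵ T.

B ≈ 91.4 μT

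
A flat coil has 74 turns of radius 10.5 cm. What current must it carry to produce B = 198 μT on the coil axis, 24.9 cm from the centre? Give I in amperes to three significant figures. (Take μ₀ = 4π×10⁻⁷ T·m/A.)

For an N-turn coil, B = Nμ₀IR²/[2(R²+z²)^(3/2)] with R = 0.105 m, z = 0.249 m, so I = 2B(R²+z²)^(3/2)/(Nμ₀R²) = 2 × 1.98×10⁻⁴ × 1.97×10⁻² / (74 × 4π×10⁻⁷ × 0.01102) = 7.62 A.

I ≈ 7.62 A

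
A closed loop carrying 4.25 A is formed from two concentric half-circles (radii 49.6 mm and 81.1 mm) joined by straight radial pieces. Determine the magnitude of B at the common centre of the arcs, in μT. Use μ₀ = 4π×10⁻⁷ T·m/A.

The radial connectors point toward the centre, so dl × r̂ = 0 and they contribute nothing.
Each semicircle gives μ₀I/(4R): inner arc 2.69×10⁻⁵ T, outer arc 1.65×10⁻⁵ T.
The two arcs carry current in opposite angular senses, so their fields oppose: B = |2.69×10⁻⁵ − 1.65×10⁻⁵| = 1.05×10⁻⁵ T.

B ≈ 10.5 μT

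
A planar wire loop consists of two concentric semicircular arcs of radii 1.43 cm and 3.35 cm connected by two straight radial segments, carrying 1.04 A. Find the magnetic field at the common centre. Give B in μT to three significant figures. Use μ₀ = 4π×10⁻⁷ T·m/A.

B ≈ 13.1 μT

The radial connectors point toward the centre, so dl × r̂ = 0 and they contribute nothing.
Each semicircle gives μ₀I/(4R): inner arc 2.28×10⁻⁵ T, outer arc 9.75×10⁻⁶ T.
The two arcs carry current in opposite angular senses, so their fields oppose: B = |2.28×10⁻⁵ − 9.75×10⁻⁶| = 1.31×10⁻⁵ T.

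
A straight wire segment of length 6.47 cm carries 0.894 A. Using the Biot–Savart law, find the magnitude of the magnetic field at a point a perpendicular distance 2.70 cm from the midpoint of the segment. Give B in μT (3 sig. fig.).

B ≈ 5.08 μT

For a finite straight segment, B = (μ₀I/4πd)(sinθ₁ + sinθ₂), where θ₁, θ₂ are the angles from the perpendicular to each end.
The perpendicular from the point meets the wire at its midpoint, so each end is L/2 = 0.03235 m away along the wire.
sinθ₁ = 0.03235/√(0.03235²+0.027²) = 0.7677; sinθ₂ = 0.03235/√(0.03235²+0.027²) = 0.7677.
B = (4π×10⁻⁷ × 0.894) / (4π × 0.027) × (0.7677 + 0.7677) = 5.08×10⁻⁶ T.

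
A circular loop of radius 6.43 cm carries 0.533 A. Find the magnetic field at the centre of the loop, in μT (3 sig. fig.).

At the centre of a circular loop the Biot–Savart law gives B = μ₀I/(2R).
B = (4π×10⁻⁷ × 0.533) / (2 × 0.0643) = 5.21×10⁻⁶ T.

B ≈ 5.21 μT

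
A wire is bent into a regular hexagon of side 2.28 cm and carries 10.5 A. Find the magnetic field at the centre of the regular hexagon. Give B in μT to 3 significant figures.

B ≈ 319 μT

Each side is a finite straight segment at perpendicular distance d = a/(2 tan(π/6)) = 0.01975 m from the centre, with end-angles ±π/6.
One side contributes B₁ = (μ₀I/4πd)·2 sin(π/6) = 5.32×10⁻⁵ T.
All 6 sides add in the same direction: B = 6 × 5.32×10⁻⁵ = 3.19×10⁻⁴ T.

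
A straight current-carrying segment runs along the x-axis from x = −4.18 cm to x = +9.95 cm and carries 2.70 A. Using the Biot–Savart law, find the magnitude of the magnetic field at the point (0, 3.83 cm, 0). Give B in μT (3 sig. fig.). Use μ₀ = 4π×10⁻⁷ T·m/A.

For a finite straight segment, B = (μ₀I/4πd)(sinθ₁ + sinθ₂), where θ₁, θ₂ are the angles from the perpendicular to each end.
The perpendicular distance is d = 0.0383 m; the end-offsets along the wire are a = 0.0418 m and b = 0.0995 m.
sinθ₁ = 0.0418/√(0.0418²+0.0383²) = 0.7373; sinθ₂ = 0.0995/√(0.0995²+0.0383²) = 0.9332.
B = (4π×10⁻⁷ × 2.70) / (4π × 0.0383) × (0.7373 + 0.9332) = 1.18×10⁻⁵ T.

B ≈ 11.8 μT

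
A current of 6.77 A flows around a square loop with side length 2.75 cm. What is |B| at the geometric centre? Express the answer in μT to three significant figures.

Each side is a finite straight segment at perpendicular distance d = a/(2 tan(π/4)) = 0.01375 m from the centre, with end-angles ±π/4.
One side contributes B₁ = (μ₀I/4πd)·2 sin(π/4) = 6.96×10⁻⁵ T.
All 4 sides add in the same direction: B = 4 × 6.96×10⁻⁵ = 2.79×10⁻⁴ T.

B ≈ 279 μT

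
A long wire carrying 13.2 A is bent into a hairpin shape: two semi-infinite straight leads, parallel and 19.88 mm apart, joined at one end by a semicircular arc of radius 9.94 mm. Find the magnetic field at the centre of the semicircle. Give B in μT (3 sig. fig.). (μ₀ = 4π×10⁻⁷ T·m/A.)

The semicircular arc contributes B_arc = μ₀I·π/(4πR) = μ₀I/(4R) = 4.17×10⁻⁴ T.
Each semi-infinite lead is at perpendicular distance R = 0.00994 m from the centre, with the perpendicular foot at its near end, so it contributes μ₀I/(4πR); both point the same way, together 2.66×10⁻⁴ T.
Arc and leads all point the same direction: B = 4.17×10⁻⁴ + 2.66×10⁻⁴ = 6.83×10⁻⁴ T.

B ≈ 683 μT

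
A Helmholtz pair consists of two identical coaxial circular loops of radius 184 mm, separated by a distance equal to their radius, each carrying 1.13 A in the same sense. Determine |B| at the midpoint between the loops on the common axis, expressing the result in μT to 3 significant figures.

Each loop contributes B = μ₀IR²/[2(R²+z²)^(3/2)] on the axis, with z measured from that loop.
Loop 1 (z = 0.092 m): B₁ = 2.76×10⁻⁶ T. Loop 2 (z = 0.092 m): B₂ = 2.76×10⁻⁶ T.
The fields add: B = B₁ + B₂ = 5.52×10⁻⁶ T.

B ≈ 5.52 μT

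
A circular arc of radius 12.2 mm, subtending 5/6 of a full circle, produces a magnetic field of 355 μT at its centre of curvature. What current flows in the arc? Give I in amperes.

I ≈ 8.27 A

For a circular arc, B = μ₀Iφ/(4πR) with φ in radians; here φ = 5.236 rad.
So I = 4πRB/(μ₀φ) = 4π × 0.0122 × 3.55×10⁻⁴ / (4π×10⁻⁷ × 5.236) = 8.27 A.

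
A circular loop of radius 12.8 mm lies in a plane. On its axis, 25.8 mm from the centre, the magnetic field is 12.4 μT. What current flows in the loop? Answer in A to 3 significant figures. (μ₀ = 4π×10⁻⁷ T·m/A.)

I ≈ 2.88 A

On the axis of a loop, B = μ₀IR²/[2(R²+z²)^(3/2)], so I = 2B(R²+z²)^(3/2)/(μ₀R²).
R² + z² = 0.0001638 + 0.0006656 = 0.0008295 m²; raised to 3/2 gives 2.39×10⁻⁵ m³.
I = 2 × 1.24×10⁻⁵ × 2.39×10⁻⁵ / (1.26×10⁻⁶ × 0.0001638) = 2.88 A.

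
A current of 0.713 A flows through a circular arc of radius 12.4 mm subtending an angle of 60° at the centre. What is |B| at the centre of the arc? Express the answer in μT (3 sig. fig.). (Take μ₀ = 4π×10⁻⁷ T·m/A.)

The Biot–Savart field of a circular arc at its centre is B = μ₀Iφ/(4πR), with φ = 1.047 rad.
B = (4π×10⁻⁷ × 0.713 × 1.047) / (4π × 0.0124) = 6.02×10⁻⁶ T.

B ≈ 6.02 μT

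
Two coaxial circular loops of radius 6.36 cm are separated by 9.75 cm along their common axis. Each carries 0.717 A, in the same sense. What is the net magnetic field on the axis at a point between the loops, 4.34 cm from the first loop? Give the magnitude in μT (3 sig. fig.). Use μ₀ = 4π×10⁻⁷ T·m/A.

B ≈ 7.12 μT

Each loop contributes B = μ₀IR²/[2(R²+z²)^(3/2)] on the axis, with z measured from that loop.
Loop 1 (z = 0.0434 m): B₁ = 3.99×10⁻⁶ T. Loop 2 (z = 0.0541 m): B₂ = 3.13×10⁻⁶ T.
The fields add: B = B₁ + B₂ = 7.12×10⁻⁶ T.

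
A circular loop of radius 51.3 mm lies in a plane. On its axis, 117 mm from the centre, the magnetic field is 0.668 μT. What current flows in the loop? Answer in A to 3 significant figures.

I ≈ 0.842 A

On the axis of a loop, B = μ₀IR²/[2(R²+z²)^(3/2)], so I = 2B(R²+z²)^(3/2)/(μ₀R²).
R² + z² = 0.002632 + 0.01369 = 0.01632 m²; raised to 3/2 gives 2.09×10⁻³ m³.
I = 2 × 6.68×10⁻⁷ × 2.09×10⁻³ / (1.26×10⁻⁶ × 0.002632) = 0.842 A.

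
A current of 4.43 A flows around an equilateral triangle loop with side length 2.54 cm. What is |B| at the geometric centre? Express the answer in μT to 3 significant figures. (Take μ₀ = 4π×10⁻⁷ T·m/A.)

Each side is a finite straight segment at perpendicular distance d = a/(2 tan(π/3)) = 0.007332 m from the centre, with end-angles ±π/3.
One side contributes B₁ = (μ₀I/4πd)·2 sin(π/3) = 1.05×10⁻⁴ T.
All 3 sides add in the same direction: B = 3 × 1.05×10⁻⁴ = 3.14×10⁻⁴ T.

B ≈ 314 μT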